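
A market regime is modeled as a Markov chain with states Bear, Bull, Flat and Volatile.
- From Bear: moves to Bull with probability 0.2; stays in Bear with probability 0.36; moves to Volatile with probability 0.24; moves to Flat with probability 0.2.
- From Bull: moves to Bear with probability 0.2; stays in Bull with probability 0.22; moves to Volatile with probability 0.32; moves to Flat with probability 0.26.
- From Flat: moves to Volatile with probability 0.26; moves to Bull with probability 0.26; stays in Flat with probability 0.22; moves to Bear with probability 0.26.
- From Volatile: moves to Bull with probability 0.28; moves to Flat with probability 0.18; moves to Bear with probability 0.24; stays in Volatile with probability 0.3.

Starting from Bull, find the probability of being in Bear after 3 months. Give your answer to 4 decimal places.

Propagate the distribution vector 3 months from Bull.
After 0 months: (0.0000, 1.0000, 0.0000, 0.0000)
After 1 month: (0.2000, 0.2200, 0.2600, 0.3200)
After 2 months: (0.2604, 0.2456, 0.2120, 0.2820)
After 3 months: (0.2657, 0.2402, 0.2133, 0.2808)
P(in Bear after 3 months) = 0.2657

0.2657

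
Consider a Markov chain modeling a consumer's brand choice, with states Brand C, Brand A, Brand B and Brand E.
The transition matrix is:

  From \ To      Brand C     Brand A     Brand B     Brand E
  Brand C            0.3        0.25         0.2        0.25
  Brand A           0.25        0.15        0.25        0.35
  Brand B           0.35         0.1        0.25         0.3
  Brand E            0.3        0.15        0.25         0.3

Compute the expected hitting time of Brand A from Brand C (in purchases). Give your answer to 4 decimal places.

5.2980

Let t(s) be the expected number of purchases to first reach Brand A from state s, with t(Brand A) = 0. Conditioning on the first purchase:
t(Brand C) = 1 + 0.3·t(Brand C) + 0.2·t(Brand B) + 0.25·t(Brand E)
t(Brand B) = 1 + 0.35·t(Brand C) + 0.25·t(Brand B) + 0.3·t(Brand E)
t(Brand E) = 1 + 0.3·t(Brand C) + 0.25·t(Brand B) + 0.3·t(Brand E)
Solving: t(Brand C) = 5.2980, t(Brand B) = 6.1663, t(Brand E) = 5.9014.
Expected purchases from Brand C to Brand A: 5.2980.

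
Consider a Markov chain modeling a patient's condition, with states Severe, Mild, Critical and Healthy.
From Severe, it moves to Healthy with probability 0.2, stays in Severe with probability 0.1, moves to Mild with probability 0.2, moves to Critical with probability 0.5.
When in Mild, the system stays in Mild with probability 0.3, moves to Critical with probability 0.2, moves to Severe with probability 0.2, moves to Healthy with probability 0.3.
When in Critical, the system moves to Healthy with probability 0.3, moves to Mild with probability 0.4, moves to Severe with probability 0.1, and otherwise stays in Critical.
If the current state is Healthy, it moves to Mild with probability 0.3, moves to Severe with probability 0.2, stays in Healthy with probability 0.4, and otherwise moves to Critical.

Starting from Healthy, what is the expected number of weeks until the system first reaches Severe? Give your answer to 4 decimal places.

Let t(s) be the expected number of weeks to first reach Severe from state s, with t(Severe) = 0. Conditioning on the first week:
t(Mild) = 1 + 0.3·t(Mild) + 0.2·t(Critical) + 0.3·t(Healthy)
t(Critical) = 1 + 0.4·t(Mild) + 0.2·t(Critical) + 0.3·t(Healthy)
t(Healthy) = 1 + 0.3·t(Mild) + 0.1·t(Critical) + 0.4·t(Healthy)
Solving: t(Mild) = 5.4545, t(Critical) = 6.0000, t(Healthy) = 5.3939.
Expected weeks from Healthy to Severe: 5.3939.

5.3939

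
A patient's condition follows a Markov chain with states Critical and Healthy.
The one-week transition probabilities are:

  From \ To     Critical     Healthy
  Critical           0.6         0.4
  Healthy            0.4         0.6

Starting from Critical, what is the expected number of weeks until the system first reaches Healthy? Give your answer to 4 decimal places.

2.5000

Let t(s) be the expected number of weeks to first reach Healthy from state s, with t(Healthy) = 0. Conditioning on the first week:
t(Critical) = 1 + 0.6·t(Critical)
Solving: t(Critical) = 2.5000.
Expected weeks from Critical to Healthy: 2.5000.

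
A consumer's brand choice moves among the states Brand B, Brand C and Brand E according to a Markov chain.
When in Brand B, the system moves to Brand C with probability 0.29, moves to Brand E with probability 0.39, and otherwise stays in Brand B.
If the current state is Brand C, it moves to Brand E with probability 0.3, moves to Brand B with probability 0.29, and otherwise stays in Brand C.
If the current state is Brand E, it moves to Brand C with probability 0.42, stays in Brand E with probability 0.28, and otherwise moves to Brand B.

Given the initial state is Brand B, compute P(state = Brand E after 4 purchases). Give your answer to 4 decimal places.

Propagate the distribution vector 4 purchases from Brand B.
After 0 purchases: (1.0000, 0.0000, 0.0000)
After 1 purchase: (0.3200, 0.2900, 0.3900)
After 2 purchases: (0.3035, 0.3755, 0.3210)
After 3 purchases: (0.3023, 0.3768, 0.3209)
After 4 purchases: (0.3023, 0.3769, 0.3208)
P(in Brand E after 4 purchases) = 0.3208

0.3208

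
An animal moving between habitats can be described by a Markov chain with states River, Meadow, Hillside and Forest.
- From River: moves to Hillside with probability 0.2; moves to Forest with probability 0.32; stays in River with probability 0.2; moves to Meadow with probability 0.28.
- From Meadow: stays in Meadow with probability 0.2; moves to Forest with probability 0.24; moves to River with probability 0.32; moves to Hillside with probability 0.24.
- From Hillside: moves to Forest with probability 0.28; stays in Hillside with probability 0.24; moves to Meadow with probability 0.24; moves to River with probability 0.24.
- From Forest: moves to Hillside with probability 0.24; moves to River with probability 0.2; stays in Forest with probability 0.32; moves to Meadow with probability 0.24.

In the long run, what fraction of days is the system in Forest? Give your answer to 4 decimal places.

0.2916

Let the stationary distribution be π with π = πP and π_1 + π_2 + π_3 + π_4 = 1.
π_1 = 0.2·π_1 + 0.32·π_2 + 0.24·π_3 + 0.2·π_4
π_2 = 0.28·π_1 + 0.2·π_2 + 0.24·π_3 + 0.24·π_4
π_3 = 0.2·π_1 + 0.24·π_2 + 0.24·π_3 + 0.24·π_4
Solving with the normalization constraint gives π = (0.2380, 0.2399, 0.2305, 0.2916).
So the stationary probability of Forest is 0.2916.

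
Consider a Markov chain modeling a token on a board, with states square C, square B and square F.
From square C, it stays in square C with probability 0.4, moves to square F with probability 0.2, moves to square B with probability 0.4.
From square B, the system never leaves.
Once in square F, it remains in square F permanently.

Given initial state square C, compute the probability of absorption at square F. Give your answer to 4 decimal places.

Let h(s) be the probability of absorption at square F starting from transient state s. Then h(square F) = 1 and h(square B) = 0. By first-step analysis:
h(square C) = 0.4·h(square C) + 0.4·0 + 0.2·1
Solving: h(square C) = 0.3333.
Starting from square C, the probability is 0.3333.

0.3333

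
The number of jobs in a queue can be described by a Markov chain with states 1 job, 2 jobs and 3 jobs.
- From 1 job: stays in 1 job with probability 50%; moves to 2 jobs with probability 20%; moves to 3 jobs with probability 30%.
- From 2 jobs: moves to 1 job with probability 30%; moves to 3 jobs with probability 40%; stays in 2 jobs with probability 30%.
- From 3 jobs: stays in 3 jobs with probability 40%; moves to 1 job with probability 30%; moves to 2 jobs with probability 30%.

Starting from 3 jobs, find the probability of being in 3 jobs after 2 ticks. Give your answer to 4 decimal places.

0.3700

Sum over the intermediate state after 1 tick:
P = P(3 jobs→1 job)·P(1 job→3 jobs) + P(3 jobs→2 jobs)·P(2 jobs→3 jobs) + P(3 jobs→3 jobs)·P(3 jobs→3 jobs)
  = 0.3×0.3 + 0.3×0.4 + 0.4×0.4
  = 0.0900 + 0.1200 + 0.1600 = 0.3700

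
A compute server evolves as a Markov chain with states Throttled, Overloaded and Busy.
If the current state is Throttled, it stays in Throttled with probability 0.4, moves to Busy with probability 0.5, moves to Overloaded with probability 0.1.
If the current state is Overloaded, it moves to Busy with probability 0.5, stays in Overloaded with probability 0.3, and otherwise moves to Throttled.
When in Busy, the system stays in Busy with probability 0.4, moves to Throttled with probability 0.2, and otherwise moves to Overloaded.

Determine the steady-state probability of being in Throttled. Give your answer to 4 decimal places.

Let the stationary distribution be π with π = πP and π_1 + π_2 + π_3 = 1.
π_1 = 0.4·π_1 + 0.2·π_2 + 0.2·π_3
π_2 = 0.1·π_1 + 0.3·π_2 + 0.4·π_3
Solving with the normalization constraint gives π = (0.2500, 0.2955, 0.4545).
So the stationary probability of Throttled is 0.2500.

0.2500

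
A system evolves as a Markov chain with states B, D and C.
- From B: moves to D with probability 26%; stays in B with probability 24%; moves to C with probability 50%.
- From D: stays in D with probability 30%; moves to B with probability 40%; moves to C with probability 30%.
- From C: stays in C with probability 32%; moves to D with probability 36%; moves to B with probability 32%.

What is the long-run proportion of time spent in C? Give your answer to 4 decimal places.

Let the stationary distribution be π with π = πP and π_1 + π_2 + π_3 = 1.
π_1 = 0.24·π_1 + 0.4·π_2 + 0.32·π_3
π_2 = 0.26·π_1 + 0.3·π_2 + 0.36·π_3
Solving with the normalization constraint gives π = (0.3192, 0.3095, 0.3713).
So the stationary probability of C is 0.3713.

0.3713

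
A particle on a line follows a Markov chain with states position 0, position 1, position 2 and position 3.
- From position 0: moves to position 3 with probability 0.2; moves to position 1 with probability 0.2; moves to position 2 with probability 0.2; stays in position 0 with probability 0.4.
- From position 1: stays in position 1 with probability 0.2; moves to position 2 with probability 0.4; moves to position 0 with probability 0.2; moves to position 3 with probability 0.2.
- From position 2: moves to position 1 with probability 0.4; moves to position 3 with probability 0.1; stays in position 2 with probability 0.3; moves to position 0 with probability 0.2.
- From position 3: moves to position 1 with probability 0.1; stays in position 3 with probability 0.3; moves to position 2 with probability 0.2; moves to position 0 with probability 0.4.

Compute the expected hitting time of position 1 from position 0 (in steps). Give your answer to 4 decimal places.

Let t(s) be the expected number of steps to first reach position 1 from state s, with t(position 1) = 0. Conditioning on the first step:
t(position 0) = 1 + 0.4·t(position 0) + 0.2·t(position 2) + 0.2·t(position 3)
t(position 2) = 1 + 0.2·t(position 0) + 0.3·t(position 2) + 0.1·t(position 3)
t(position 3) = 1 + 0.4·t(position 0) + 0.2·t(position 2) + 0.3·t(position 3)
Solving: t(position 0) = 4.4505, t(position 2) = 3.4066, t(position 3) = 4.9451.
Expected steps from position 0 to position 1: 4.4505.

4.4505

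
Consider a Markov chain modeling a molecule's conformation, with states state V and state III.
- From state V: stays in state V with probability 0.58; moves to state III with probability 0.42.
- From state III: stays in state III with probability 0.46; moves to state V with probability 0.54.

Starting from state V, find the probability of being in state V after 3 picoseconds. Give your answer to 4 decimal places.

0.5625

Propagate the distribution vector 3 picoseconds from state V.
After 0 picoseconds: (1.0000, 0.0000)
After 1 picosecond: (0.5800, 0.4200)
After 2 picoseconds: (0.5632, 0.4368)
After 3 picoseconds: (0.5625, 0.4375)
P(in state V after 3 picoseconds) = 0.5625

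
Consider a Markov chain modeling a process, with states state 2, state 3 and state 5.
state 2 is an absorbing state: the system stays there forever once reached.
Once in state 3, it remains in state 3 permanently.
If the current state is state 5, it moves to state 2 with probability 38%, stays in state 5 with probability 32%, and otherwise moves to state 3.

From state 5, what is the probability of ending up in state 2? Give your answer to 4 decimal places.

0.5588

Let h(s) be the probability of absorption at state 2 starting from transient state s. Then h(state 2) = 1 and h(state 3) = 0. By first-step analysis:
h(state 5) = 0.38·1 + 0.3·0 + 0.32·h(state 5)
Solving: h(state 5) = 0.5588.
Starting from state 5, the probability is 0.5588.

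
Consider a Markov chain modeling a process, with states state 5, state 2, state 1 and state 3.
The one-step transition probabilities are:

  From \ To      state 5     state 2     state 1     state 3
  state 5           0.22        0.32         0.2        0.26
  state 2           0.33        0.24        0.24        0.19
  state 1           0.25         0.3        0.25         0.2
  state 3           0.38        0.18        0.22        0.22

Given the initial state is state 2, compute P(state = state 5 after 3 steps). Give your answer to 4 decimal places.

0.2918

Propagate the distribution vector 3 steps from state 2.
After 0 steps: (0.0000, 1.0000, 0.0000, 0.0000)
After 1 step: (0.3300, 0.2400, 0.2400, 0.1900)
After 2 steps: (0.2840, 0.2694, 0.2254, 0.2212)
After 3 steps: (0.2918, 0.2630, 0.2265, 0.2188)
P(in state 5 after 3 steps) = 0.2918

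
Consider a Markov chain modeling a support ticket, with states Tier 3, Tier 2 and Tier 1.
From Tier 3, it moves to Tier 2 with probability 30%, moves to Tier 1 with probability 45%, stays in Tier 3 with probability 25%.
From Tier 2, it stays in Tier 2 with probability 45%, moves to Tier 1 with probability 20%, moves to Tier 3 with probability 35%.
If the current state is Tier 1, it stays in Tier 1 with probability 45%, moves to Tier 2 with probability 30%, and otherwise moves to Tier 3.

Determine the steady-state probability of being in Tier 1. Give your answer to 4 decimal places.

Let the stationary distribution be π with π = πP and π_1 + π_2 + π_3 = 1.
π_1 = 0.25·π_1 + 0.35·π_2 + 0.25·π_3
π_2 = 0.3·π_1 + 0.45·π_2 + 0.3·π_3
Solving with the normalization constraint gives π = (0.2853, 0.3529, 0.3618).
So the stationary probability of Tier 1 is 0.3618.

0.3618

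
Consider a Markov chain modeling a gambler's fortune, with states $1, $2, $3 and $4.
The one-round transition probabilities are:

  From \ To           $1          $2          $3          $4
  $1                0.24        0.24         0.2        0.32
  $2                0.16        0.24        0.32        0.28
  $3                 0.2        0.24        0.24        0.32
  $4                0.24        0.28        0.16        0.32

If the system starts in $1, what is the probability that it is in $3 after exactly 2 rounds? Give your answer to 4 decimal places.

0.2240

Propagate the distribution vector 2 rounds from $1.
After 0 rounds: (1.0000, 0.0000, 0.0000, 0.0000)
After 1 round: (0.2400, 0.2400, 0.2000, 0.3200)
After 2 rounds: (0.2128, 0.2528, 0.2240, 0.3104)
P(in $3 after 2 rounds) = 0.2240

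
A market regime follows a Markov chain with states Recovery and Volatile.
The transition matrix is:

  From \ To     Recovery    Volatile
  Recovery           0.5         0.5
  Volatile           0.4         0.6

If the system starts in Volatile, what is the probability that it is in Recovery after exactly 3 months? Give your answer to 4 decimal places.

Propagate the distribution vector 3 months from Volatile.
After 0 months: (0.0000, 1.0000)
After 1 month: (0.4000, 0.6000)
After 2 months: (0.4400, 0.5600)
After 3 months: (0.4440, 0.5560)
P(in Recovery after 3 months) = 0.4440

0.4440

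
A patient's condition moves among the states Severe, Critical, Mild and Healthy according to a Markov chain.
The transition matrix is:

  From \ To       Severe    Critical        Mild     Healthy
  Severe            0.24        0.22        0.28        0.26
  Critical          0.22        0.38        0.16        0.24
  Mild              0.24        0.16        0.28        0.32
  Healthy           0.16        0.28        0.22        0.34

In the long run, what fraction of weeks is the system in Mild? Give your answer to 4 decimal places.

Let the stationary distribution be π with π = πP and π_1 + π_2 + π_3 + π_4 = 1.
π_1 = 0.24·π_1 + 0.22·π_2 + 0.24·π_3 + 0.16·π_4
π_2 = 0.22·π_1 + 0.38·π_2 + 0.16·π_3 + 0.28·π_4
π_3 = 0.28·π_1 + 0.16·π_2 + 0.28·π_3 + 0.22·π_4
Solving with the normalization constraint gives π = (0.2113, 0.2663, 0.2305, 0.2919).
So the stationary probability of Mild is 0.2305.

0.2305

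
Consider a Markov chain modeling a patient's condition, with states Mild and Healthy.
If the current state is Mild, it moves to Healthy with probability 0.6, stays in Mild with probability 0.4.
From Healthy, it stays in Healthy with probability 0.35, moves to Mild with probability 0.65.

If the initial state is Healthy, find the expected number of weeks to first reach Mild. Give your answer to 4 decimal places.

1.5385

Let t(s) be the expected number of weeks to first reach Mild from state s, with t(Mild) = 0. Conditioning on the first week:
t(Healthy) = 1 + 0.35·t(Healthy)
Solving: t(Healthy) = 1.5385.
Expected weeks from Healthy to Mild: 1.5385.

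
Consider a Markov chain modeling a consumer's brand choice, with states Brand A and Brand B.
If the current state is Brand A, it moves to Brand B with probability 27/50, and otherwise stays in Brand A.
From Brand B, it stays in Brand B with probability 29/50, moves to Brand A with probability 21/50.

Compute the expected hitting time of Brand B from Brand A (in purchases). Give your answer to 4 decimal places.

Let t(s) be the expected number of purchases to first reach Brand B from state s, with t(Brand B) = 0. Conditioning on the first purchase:
t(Brand A) = 1 + 0.46·t(Brand A)
Solving: t(Brand A) = 1.8519.
Expected purchases from Brand A to Brand B: 1.8519.

1.8519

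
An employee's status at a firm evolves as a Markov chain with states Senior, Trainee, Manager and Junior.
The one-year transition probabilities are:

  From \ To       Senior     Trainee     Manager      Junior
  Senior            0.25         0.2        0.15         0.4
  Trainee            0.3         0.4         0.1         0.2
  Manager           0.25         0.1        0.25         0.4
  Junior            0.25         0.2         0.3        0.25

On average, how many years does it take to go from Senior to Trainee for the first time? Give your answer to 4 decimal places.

Let t(s) be the expected number of years to first reach Trainee from state s, with t(Trainee) = 0. Conditioning on the first year:
t(Senior) = 1 + 0.25·t(Senior) + 0.15·t(Manager) + 0.4·t(Junior)
t(Manager) = 1 + 0.25·t(Senior) + 0.25·t(Manager) + 0.4·t(Junior)
t(Junior) = 1 + 0.25·t(Senior) + 0.3·t(Manager) + 0.25·t(Junior)
Solving: t(Senior) = 5.6327, t(Manager) = 6.2585, t(Junior) = 5.7143.
Expected years from Senior to Trainee: 5.6327.

5.6327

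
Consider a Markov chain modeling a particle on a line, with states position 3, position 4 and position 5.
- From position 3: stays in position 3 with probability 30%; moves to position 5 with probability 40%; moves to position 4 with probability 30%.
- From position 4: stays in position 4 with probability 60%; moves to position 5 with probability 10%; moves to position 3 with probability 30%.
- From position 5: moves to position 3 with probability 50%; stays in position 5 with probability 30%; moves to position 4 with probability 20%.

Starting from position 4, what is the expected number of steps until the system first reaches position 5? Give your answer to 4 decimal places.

Let t(s) be the expected number of steps to first reach position 5 from state s, with t(position 5) = 0. Conditioning on the first step:
t(position 3) = 1 + 0.3·t(position 3) + 0.3·t(position 4)
t(position 4) = 1 + 0.3·t(position 3) + 0.6·t(position 4)
Solving: t(position 3) = 3.6842, t(position 4) = 5.2632.
Expected steps from position 4 to position 5: 5.2632.

5.2632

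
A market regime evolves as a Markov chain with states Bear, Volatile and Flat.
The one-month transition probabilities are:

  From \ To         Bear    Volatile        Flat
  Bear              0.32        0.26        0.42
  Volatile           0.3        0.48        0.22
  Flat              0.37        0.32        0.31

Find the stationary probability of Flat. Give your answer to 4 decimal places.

Let the stationary distribution be π with π = πP and π_1 + π_2 + π_3 = 1.
π_1 = 0.32·π_1 + 0.3·π_2 + 0.37·π_3
π_2 = 0.26·π_1 + 0.48·π_2 + 0.32·π_3
Solving with the normalization constraint gives π = (0.3285, 0.3575, 0.3140).
So the stationary probability of Flat is 0.3140.

0.3140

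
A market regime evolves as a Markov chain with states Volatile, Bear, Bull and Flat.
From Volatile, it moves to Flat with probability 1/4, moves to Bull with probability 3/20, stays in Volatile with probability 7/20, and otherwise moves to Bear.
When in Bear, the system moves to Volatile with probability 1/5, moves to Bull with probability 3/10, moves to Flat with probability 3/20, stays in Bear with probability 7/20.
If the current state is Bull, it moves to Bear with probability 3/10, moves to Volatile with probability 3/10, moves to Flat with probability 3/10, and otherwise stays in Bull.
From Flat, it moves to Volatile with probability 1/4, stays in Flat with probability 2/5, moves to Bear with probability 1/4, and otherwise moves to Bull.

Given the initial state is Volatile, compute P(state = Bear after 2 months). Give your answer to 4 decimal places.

0.2825

Propagate the distribution vector 2 months from Volatile.
After 0 months: (1.0000, 0.0000, 0.0000, 0.0000)
After 1 month: (0.3500, 0.2500, 0.1500, 0.2500)
After 2 months: (0.2800, 0.2825, 0.1675, 0.2700)
P(in Bear after 2 months) = 0.2825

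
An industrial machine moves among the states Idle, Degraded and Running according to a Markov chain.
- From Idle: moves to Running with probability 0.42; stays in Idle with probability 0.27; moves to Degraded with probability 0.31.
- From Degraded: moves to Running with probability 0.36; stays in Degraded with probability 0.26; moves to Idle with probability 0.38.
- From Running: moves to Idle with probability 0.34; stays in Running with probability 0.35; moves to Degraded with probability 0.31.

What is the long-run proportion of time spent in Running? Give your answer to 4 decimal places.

Let the stationary distribution be π with π = πP and π_1 + π_2 + π_3 = 1.
π_1 = 0.27·π_1 + 0.38·π_2 + 0.34·π_3
π_2 = 0.31·π_1 + 0.26·π_2 + 0.31·π_3
Solving with the normalization constraint gives π = (0.3288, 0.2952, 0.3760).
So the stationary probability of Running is 0.3760.

0.3760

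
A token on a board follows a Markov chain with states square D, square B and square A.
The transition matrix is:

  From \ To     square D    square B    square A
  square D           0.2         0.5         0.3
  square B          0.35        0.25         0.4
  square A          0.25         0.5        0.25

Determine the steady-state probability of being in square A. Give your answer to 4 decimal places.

Let the stationary distribution be π with π = πP and π_1 + π_2 + π_3 = 1.
π_1 = 0.2·π_1 + 0.35·π_2 + 0.25·π_3
π_2 = 0.5·π_1 + 0.25·π_2 + 0.5·π_3
Solving with the normalization constraint gives π = (0.2762, 0.4000, 0.3238).
So the stationary probability of square A is 0.3238.

0.3238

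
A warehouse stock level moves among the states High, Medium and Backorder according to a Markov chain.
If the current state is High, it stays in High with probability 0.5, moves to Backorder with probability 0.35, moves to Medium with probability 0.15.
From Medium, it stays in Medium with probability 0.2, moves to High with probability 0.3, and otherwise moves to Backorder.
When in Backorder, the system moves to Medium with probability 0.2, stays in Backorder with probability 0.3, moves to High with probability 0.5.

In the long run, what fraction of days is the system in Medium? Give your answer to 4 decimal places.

0.1768

Let the stationary distribution be π with π = πP and π_1 + π_2 + π_3 = 1.
π_1 = 0.5·π_1 + 0.3·π_2 + 0.5·π_3
π_2 = 0.15·π_1 + 0.2·π_2 + 0.2·π_3
Solving with the normalization constraint gives π = (0.4646, 0.1768, 0.3586).
So the stationary probability of Medium is 0.1768.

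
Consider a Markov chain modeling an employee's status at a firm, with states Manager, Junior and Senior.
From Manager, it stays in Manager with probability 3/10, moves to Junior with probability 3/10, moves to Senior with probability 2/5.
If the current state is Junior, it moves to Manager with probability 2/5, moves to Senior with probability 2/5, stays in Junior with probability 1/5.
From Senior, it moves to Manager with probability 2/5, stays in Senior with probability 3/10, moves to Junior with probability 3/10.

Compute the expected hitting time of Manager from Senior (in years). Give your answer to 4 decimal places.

2.5000

Let t(s) be the expected number of years to first reach Manager from state s, with t(Manager) = 0. Conditioning on the first year:
t(Junior) = 1 + 0.2·t(Junior) + 0.4·t(Senior)
t(Senior) = 1 + 0.3·t(Junior) + 0.3·t(Senior)
Solving: t(Junior) = 2.5000, t(Senior) = 2.5000.
Expected years from Senior to Manager: 2.5000.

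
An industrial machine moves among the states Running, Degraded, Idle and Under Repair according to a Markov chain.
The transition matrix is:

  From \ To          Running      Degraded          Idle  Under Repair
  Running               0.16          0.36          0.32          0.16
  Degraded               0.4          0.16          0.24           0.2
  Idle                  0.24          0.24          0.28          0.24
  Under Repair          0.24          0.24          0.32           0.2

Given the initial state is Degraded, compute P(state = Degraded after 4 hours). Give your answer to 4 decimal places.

Propagate the distribution vector 4 hours from Degraded.
After 0 hours: (0.0000, 1.0000, 0.0000, 0.0000)
After 1 hour: (0.4000, 0.1600, 0.2400, 0.2000)
After 2 hours: (0.2336, 0.2752, 0.2976, 0.1936)
After 3 hours: (0.2653, 0.2460, 0.2861, 0.2026)
After 4 hours: (0.2581, 0.2522, 0.2889, 0.2008)
P(in Degraded after 4 hours) = 0.2522

0.2522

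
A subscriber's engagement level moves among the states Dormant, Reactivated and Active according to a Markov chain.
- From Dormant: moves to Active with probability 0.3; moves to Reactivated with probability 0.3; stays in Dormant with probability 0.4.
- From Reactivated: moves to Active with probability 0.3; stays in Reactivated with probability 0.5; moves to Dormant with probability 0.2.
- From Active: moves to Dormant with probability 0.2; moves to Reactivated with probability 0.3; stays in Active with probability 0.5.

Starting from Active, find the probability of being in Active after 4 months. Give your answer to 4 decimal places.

0.3760

Propagate the distribution vector 4 months from Active.
After 0 months: (0.0000, 0.0000, 1.0000)
After 1 month: (0.2000, 0.3000, 0.5000)
After 2 months: (0.2400, 0.3600, 0.4000)
After 3 months: (0.2480, 0.3720, 0.3800)
After 4 months: (0.2496, 0.3744, 0.3760)
P(in Active after 4 months) = 0.3760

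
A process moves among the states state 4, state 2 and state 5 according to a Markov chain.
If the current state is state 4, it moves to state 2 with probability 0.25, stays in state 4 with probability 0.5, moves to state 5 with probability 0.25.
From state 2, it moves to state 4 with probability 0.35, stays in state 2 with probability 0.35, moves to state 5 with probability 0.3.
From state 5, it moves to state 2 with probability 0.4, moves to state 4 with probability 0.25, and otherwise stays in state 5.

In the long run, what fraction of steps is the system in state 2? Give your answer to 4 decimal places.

Let the stationary distribution be π with π = πP and π_1 + π_2 + π_3 = 1.
π_1 = 0.5·π_1 + 0.35·π_2 + 0.25·π_3
π_2 = 0.25·π_1 + 0.35·π_2 + 0.4·π_3
Solving with the normalization constraint gives π = (0.3769, 0.3271, 0.2960).
So the stationary probability of state 2 is 0.3271.

0.3271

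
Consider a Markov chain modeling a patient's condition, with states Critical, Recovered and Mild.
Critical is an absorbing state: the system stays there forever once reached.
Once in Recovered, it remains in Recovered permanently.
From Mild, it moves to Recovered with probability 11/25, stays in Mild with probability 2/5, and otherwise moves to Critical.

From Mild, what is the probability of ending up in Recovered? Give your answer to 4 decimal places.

0.7333

Let h(s) be the probability of absorption at Recovered starting from transient state s. Then h(Recovered) = 1 and h(Critical) = 0. By first-step analysis:
h(Mild) = 0.16·0 + 0.44·1 + 0.4·h(Mild)
Solving: h(Mild) = 0.7333.
Starting from Mild, the probability is 0.7333.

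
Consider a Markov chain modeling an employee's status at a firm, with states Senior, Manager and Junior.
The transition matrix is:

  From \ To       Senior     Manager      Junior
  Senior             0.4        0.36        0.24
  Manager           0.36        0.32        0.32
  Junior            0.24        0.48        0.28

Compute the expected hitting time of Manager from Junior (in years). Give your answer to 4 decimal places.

Let t(s) be the expected number of years to first reach Manager from state s, with t(Manager) = 0. Conditioning on the first year:
t(Senior) = 1 + 0.4·t(Senior) + 0.24·t(Junior)
t(Junior) = 1 + 0.24·t(Senior) + 0.28·t(Junior)
Solving: t(Senior) = 2.5641, t(Junior) = 2.2436.
Expected years from Junior to Manager: 2.2436.

2.2436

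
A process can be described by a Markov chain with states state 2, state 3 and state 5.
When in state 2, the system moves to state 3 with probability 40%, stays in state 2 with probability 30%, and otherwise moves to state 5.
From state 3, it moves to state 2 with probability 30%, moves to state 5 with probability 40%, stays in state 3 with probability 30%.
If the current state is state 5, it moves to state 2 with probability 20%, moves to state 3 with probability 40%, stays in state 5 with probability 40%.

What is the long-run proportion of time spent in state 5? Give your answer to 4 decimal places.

0.3737

Let the stationary distribution be π with π = πP and π_1 + π_2 + π_3 = 1.
π_1 = 0.3·π_1 + 0.3·π_2 + 0.2·π_3
π_2 = 0.4·π_1 + 0.3·π_2 + 0.4·π_3
Solving with the normalization constraint gives π = (0.2626, 0.3636, 0.3737).
So the stationary probability of state 5 is 0.3737.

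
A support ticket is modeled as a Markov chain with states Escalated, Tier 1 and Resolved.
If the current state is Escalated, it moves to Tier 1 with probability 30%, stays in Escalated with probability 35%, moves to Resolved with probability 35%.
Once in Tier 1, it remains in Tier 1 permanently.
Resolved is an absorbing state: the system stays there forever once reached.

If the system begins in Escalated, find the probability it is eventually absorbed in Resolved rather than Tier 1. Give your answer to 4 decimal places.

Let h(s) be the probability of absorption at Resolved starting from transient state s. Then h(Resolved) = 1 and h(Tier 1) = 0. By first-step analysis:
h(Escalated) = 0.35·h(Escalated) + 0.3·0 + 0.35·1
Solving: h(Escalated) = 0.5385.
Starting from Escalated, the probability is 0.5385.

0.5385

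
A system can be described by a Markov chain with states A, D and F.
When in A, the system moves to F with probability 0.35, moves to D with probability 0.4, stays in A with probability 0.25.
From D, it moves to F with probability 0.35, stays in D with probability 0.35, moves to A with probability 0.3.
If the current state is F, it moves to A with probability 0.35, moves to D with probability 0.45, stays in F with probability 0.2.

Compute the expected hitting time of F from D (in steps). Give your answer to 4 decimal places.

2.8571

Let t(s) be the expected number of steps to first reach F from state s, with t(F) = 0. Conditioning on the first step:
t(A) = 1 + 0.25·t(A) + 0.4·t(D)
t(D) = 1 + 0.3·t(A) + 0.35·t(D)
Solving: t(A) = 2.8571, t(D) = 2.8571.
Expected steps from D to F: 2.8571.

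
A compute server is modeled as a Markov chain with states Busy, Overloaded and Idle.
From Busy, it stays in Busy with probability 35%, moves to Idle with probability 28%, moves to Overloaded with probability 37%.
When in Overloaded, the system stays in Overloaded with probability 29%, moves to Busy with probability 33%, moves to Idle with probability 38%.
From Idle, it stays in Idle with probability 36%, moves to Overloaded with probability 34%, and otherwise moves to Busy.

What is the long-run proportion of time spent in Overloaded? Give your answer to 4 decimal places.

0.3331

Let the stationary distribution be π with π = πP and π_1 + π_2 + π_3 = 1.
π_1 = 0.35·π_1 + 0.33·π_2 + 0.3·π_3
π_2 = 0.37·π_1 + 0.29·π_2 + 0.34·π_3
Solving with the normalization constraint gives π = (0.3263, 0.3331, 0.3406).
So the stationary probability of Overloaded is 0.3331.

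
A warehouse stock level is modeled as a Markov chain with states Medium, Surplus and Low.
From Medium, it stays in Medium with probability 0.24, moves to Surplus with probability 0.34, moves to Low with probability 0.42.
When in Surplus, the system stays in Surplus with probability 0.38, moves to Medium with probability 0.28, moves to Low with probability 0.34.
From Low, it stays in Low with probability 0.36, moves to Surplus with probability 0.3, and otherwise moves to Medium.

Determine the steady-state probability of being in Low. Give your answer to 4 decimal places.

Let the stationary distribution be π with π = πP and π_1 + π_2 + π_3 = 1.
π_1 = 0.24·π_1 + 0.28·π_2 + 0.34·π_3
π_2 = 0.34·π_1 + 0.38·π_2 + 0.3·π_3
Solving with the normalization constraint gives π = (0.2906, 0.3387, 0.3707).
So the stationary probability of Low is 0.3707.

0.3707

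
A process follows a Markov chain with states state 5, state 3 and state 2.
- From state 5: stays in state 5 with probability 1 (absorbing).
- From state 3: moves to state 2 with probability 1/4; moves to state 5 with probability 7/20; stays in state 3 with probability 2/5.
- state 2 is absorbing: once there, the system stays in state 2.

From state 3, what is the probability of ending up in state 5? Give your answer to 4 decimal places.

0.5833

Let h(s) be the probability of absorption at state 5 starting from transient state s. Then h(state 5) = 1 and h(state 2) = 0. By first-step analysis:
h(state 3) = 0.35·1 + 0.4·h(state 3) + 0.25·0
Solving: h(state 3) = 0.5833.
Starting from state 3, the probability is 0.5833.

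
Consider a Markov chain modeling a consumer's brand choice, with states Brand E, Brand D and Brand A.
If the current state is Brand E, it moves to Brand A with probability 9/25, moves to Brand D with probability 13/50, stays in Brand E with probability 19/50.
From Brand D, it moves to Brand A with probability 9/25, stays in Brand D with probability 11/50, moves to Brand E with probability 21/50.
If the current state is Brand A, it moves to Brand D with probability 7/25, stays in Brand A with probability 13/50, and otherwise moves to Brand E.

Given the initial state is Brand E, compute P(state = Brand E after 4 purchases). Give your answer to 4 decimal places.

0.4165

Propagate the distribution vector 4 purchases from Brand E.
After 0 purchases: (1.0000, 0.0000, 0.0000)
After 1 purchase: (0.3800, 0.2600, 0.3600)
After 2 purchases: (0.4192, 0.2568, 0.3240)
After 3 purchases: (0.4162, 0.2562, 0.3276)
After 4 purchases: (0.4165, 0.2563, 0.3272)
P(in Brand E after 4 purchases) = 0.4165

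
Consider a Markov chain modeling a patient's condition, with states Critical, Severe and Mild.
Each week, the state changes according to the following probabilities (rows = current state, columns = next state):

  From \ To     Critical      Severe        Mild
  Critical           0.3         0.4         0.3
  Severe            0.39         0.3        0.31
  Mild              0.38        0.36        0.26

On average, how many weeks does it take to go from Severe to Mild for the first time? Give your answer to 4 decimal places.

Let t(s) be the expected number of weeks to first reach Mild from state s, with t(Mild) = 0. Conditioning on the first week:
t(Critical) = 1 + 0.3·t(Critical) + 0.4·t(Severe)
t(Severe) = 1 + 0.39·t(Critical) + 0.3·t(Severe)
Solving: t(Critical) = 3.2934, t(Severe) = 3.2635.
Expected weeks from Severe to Mild: 3.2635.

3.2635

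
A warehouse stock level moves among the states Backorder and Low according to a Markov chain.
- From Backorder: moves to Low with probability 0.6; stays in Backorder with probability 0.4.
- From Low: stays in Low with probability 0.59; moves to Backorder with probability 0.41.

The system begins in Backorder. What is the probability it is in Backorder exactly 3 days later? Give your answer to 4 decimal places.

0.4059

Propagate the distribution vector 3 days from Backorder.
After 0 days: (1.0000, 0.0000)
After 1 day: (0.4000, 0.6000)
After 2 days: (0.4060, 0.5940)
After 3 days: (0.4059, 0.5941)
P(in Backorder after 3 days) = 0.4059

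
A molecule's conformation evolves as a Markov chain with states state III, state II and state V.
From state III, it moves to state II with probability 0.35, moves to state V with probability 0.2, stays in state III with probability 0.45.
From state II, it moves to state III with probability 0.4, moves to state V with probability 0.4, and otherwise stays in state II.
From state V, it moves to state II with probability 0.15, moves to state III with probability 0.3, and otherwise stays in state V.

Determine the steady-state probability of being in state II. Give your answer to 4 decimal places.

0.2381

Let the stationary distribution be π with π = πP and π_1 + π_2 + π_3 = 1.
π_1 = 0.45·π_1 + 0.4·π_2 + 0.3·π_3
π_2 = 0.35·π_1 + 0.2·π_2 + 0.15·π_3
Solving with the normalization constraint gives π = (0.3810, 0.2381, 0.3810).
So the stationary probability of state II is 0.2381.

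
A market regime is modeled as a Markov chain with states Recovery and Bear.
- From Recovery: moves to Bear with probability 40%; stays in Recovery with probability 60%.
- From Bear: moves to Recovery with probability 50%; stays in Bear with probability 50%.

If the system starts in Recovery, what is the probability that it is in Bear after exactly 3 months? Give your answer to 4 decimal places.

0.4440

Propagate the distribution vector 3 months from Recovery.
After 0 months: (1.0000, 0.0000)
After 1 month: (0.6000, 0.4000)
After 2 months: (0.5600, 0.4400)
After 3 months: (0.5560, 0.4440)
P(in Bear after 3 months) = 0.4440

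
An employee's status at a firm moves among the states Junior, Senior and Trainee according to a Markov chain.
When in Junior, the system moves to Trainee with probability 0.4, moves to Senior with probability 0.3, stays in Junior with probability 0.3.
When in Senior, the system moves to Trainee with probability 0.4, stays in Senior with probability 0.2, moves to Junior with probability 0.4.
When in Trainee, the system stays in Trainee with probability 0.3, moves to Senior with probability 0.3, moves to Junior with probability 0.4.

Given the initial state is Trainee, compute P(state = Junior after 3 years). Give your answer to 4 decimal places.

0.3640

Propagate the distribution vector 3 years from Trainee.
After 0 years: (0.0000, 0.0000, 1.0000)
After 1 year: (0.4000, 0.3000, 0.3000)
After 2 years: (0.3600, 0.2700, 0.3700)
After 3 years: (0.3640, 0.2730, 0.3630)
P(in Junior after 3 years) = 0.3640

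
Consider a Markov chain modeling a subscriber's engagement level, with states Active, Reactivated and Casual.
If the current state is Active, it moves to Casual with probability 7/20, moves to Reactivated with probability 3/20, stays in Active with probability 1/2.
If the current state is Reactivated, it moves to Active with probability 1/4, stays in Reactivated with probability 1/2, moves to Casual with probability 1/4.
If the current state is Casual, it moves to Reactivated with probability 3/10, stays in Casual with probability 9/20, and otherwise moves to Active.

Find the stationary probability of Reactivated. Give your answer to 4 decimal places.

Let the stationary distribution be π with π = πP and π_1 + π_2 + π_3 = 1.
π_1 = 0.5·π_1 + 0.25·π_2 + 0.25·π_3
π_2 = 0.15·π_1 + 0.5·π_2 + 0.3·π_3
Solving with the normalization constraint gives π = (0.3333, 0.3125, 0.3542).
So the stationary probability of Reactivated is 0.3125.

0.3125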